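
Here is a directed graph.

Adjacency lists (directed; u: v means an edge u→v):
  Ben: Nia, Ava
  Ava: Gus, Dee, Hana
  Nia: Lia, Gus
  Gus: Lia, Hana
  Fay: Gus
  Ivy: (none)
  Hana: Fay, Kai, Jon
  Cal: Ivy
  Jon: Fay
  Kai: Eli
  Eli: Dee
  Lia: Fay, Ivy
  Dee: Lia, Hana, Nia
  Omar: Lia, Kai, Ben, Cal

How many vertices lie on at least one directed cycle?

9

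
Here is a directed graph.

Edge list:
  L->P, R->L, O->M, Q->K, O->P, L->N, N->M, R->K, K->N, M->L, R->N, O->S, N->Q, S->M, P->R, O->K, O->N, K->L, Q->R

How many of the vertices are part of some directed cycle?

7

A vertex is on a directed cycle iff it belongs to a strongly connected component of size ≥ 2 (or has a self-loop).
The vertices on cycles are {K, L, M, N, P, Q, R} — 7 in total.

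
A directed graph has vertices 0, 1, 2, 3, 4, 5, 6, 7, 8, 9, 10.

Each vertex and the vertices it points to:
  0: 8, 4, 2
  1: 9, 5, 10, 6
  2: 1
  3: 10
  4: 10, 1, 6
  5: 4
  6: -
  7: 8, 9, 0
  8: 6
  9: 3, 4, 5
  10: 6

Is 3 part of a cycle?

No

3 lies on a cycle iff there is a path from 3 back to itself.
Exploring from 3, it never reaches itself; equivalently, its strongly connected component is a singleton.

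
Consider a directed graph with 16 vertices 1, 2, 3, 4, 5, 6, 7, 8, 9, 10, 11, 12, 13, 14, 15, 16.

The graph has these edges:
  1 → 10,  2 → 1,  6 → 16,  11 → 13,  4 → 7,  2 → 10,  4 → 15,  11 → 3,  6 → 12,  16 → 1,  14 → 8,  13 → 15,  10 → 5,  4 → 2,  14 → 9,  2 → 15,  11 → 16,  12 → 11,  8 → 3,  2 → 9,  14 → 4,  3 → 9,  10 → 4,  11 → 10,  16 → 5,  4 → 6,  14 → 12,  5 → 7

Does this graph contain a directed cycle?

DFS with white/gray/black marking, starting from 7:
7 gray
7 black
1 gray
  10 gray
    5 gray
      5→7: 7 black — skip
    5 black
    4 gray
      4→7: 7 black — skip
      15 gray
      15 black
      2 gray
        9 gray
        9 black
        2→15: 15 black — skip
        2→1: 1 is gray → back edge
Back edge found, so a cycle exists: 1 → 10 → 4 → 2 → 1.

Yes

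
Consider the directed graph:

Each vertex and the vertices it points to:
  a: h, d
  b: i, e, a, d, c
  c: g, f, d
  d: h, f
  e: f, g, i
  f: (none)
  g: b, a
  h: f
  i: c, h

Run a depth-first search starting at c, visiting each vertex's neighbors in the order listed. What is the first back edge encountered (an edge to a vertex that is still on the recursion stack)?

DFS from c (visiting each vertex's neighbors in the order listed); mark gray on enter, black on exit:
c gray
  g gray
    b gray
      i gray
        i→c: c is gray → back edge
First back edge: i → c.

i->c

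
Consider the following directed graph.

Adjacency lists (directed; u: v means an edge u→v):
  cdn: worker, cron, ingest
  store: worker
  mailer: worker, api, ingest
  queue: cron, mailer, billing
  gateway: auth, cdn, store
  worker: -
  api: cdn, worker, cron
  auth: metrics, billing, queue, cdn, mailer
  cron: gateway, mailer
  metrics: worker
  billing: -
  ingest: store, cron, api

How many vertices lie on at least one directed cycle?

8

A vertex is on a directed cycle iff it belongs to a strongly connected component of size ≥ 2 (or has a self-loop).
The vertices on cycles are {api, cdn, auth, cron, queue, ingest, mailer, gateway} — 8 in total.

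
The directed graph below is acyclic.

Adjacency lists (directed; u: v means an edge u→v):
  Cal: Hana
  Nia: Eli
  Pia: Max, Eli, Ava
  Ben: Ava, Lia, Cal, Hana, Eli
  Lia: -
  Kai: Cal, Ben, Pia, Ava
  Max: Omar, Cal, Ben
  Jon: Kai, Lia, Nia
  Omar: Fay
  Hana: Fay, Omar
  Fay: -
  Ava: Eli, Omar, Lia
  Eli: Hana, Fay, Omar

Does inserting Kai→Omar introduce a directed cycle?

No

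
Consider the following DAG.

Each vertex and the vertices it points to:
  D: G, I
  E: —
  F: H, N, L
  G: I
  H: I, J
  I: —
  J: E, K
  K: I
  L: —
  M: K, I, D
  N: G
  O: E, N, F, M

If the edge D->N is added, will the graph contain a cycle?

No

Adding D→N creates a cycle iff N can already reach D.
Explore from N: no path reaches D. The graph stays acyclic.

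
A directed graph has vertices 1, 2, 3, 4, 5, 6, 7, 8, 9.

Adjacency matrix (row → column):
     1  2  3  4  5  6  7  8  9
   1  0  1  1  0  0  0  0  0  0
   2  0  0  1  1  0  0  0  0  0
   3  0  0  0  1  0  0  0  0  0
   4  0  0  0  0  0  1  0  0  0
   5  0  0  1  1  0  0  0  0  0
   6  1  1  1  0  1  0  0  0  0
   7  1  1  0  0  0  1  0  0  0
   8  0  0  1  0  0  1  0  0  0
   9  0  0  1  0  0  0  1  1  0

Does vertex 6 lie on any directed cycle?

Yes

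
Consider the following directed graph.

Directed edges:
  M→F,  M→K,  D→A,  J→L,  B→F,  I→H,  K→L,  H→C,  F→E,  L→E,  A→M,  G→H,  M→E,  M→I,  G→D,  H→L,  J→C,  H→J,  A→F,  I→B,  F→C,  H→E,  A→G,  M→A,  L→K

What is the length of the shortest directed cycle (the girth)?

2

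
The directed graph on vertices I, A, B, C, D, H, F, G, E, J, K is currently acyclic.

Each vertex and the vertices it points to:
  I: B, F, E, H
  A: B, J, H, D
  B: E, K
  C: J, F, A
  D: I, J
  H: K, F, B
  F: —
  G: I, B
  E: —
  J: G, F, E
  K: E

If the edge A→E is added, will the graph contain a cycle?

Adding A→E creates a cycle iff E can already reach A.
Explore from E: no path reaches A. The graph stays acyclic.

No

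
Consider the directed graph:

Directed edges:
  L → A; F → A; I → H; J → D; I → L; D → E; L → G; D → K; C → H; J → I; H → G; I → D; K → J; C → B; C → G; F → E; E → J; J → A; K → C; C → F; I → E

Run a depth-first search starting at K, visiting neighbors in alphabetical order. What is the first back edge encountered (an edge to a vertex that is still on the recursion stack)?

D→E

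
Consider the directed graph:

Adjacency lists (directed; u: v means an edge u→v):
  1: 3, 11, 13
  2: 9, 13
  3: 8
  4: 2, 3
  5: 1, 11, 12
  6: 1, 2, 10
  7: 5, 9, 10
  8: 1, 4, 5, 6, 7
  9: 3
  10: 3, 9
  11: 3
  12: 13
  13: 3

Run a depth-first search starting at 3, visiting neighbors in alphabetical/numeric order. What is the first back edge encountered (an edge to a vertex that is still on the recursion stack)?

DFS from 3 (visiting neighbors in alphabetical/numeric order); mark gray on enter, black on exit:
3 gray
  8 gray
    1 gray
      1→3: 3 is gray → back edge
First back edge: 1 → 3.

1->3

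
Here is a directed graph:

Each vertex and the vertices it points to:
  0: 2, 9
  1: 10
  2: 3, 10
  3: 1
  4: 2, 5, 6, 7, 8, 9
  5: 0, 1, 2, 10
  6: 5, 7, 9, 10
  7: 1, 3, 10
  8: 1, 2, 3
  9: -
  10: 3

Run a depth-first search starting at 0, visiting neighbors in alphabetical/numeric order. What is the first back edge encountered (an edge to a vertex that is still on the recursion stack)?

DFS from 0 (visiting neighbors in alphabetical/numeric order); mark gray on enter, black on exit:
0 gray
  2 gray
    3 gray
      1 gray
        10 gray
          10→3: 3 is gray → back edge
First back edge: 10 → 3.

10→3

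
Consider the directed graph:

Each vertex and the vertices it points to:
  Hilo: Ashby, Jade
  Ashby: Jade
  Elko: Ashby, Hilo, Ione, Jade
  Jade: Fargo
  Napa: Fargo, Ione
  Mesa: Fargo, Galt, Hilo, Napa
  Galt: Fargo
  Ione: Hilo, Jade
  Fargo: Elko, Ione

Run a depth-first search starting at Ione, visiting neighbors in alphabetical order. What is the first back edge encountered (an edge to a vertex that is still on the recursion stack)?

Elko→Ashby

DFS from Ione (visiting neighbors in alphabetical order); mark gray on enter, black on exit:
Ione gray
  Hilo gray
    Ashby gray
      Jade gray
        Fargo gray
          Elko gray
            Elko→Ashby: Ashby is gray → back edge
First back edge: Elko → Ashby.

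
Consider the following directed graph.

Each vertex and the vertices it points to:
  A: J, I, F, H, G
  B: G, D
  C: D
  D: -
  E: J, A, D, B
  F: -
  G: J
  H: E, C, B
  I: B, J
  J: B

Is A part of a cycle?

A is on a cycle iff A can reach itself via ≥1 edge.
A → H → E → A — yes.

Yes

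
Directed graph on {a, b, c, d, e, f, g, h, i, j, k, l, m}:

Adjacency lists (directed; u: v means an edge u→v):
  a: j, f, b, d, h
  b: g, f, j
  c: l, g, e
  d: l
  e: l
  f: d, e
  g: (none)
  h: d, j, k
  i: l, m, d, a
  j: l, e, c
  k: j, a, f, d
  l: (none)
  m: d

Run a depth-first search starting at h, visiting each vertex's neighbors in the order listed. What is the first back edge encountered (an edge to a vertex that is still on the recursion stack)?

a->h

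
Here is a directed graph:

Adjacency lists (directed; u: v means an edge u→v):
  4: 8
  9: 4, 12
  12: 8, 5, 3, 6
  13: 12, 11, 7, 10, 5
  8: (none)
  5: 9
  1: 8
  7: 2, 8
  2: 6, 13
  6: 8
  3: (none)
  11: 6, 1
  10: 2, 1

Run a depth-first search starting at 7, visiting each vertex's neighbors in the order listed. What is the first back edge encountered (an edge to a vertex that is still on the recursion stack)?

9->12

DFS from 7 (visiting each vertex's neighbors in the order listed); mark gray on enter, black on exit:
7 gray
  2 gray
    6 gray
      8 gray
      8 black
    6 black
    13 gray
      12 gray
        12→8: 8 black — skip
        5 gray
          9 gray
            4 gray
              4→8: 8 black — skip
            4 black
            9→12: 12 is gray → back edge
First back edge: 9 → 12.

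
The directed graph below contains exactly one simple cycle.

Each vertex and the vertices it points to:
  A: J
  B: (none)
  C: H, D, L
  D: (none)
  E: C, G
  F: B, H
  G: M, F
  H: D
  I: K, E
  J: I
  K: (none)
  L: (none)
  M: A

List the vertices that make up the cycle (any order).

A, E, G, I, J, M

DFS with gray/black marking from J:
J gray
  I gray
    K gray
    K black
    E gray
      C gray
        H gray
          D gray
          D black
        H black
        C→D: D black — skip
        L gray
        L black
      C black
      G gray
        M gray
          A gray
            A→J: J is gray → back edge
Back edge closes the cycle J → I → E → G → M → A → J; its vertices are {A, E, G, I, J, M}.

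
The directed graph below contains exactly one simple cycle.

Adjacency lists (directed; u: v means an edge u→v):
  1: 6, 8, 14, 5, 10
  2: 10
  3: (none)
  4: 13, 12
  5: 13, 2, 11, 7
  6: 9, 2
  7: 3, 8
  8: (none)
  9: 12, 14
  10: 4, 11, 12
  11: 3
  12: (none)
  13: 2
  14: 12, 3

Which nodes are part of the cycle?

DFS with gray/black marking from 10:
10 gray
  4 gray
    13 gray
      2 gray
        2→10: 10 is gray → back edge
Back edge closes the cycle 10 → 4 → 13 → 2 → 10; its vertices are {2, 4, 10, 13}.

2, 4, 10, 13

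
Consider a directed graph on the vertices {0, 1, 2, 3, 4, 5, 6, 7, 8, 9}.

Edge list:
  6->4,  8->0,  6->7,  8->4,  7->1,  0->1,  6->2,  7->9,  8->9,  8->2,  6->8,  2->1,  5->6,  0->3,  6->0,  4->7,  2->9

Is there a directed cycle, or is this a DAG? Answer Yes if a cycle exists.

DFS with white/gray/black marking, starting from 2:
2 gray
  9 gray
  9 black
  1 gray
  1 black
2 black
0 gray
  3 gray
  3 black
  0→1: 1 black — skip
0 black
4 gray
  7 gray
    7→1: 1 black — skip
    7→9: 9 black — skip
  7 black
4 black
5 gray
  6 gray
    6→2: 2 black — skip
    6→0: 0 black — skip
    6→7: 7 black — skip
    6→4: 4 black — skip
    8 gray
      8→2: 2 black — skip
      8→0: 0 black — skip
      8→9: 9 black — skip
      8→4: 4 black — skip
    8 black
  6 black
5 black
Every edge goes to a white or black vertex — no back edge, so the graph is acyclic.

No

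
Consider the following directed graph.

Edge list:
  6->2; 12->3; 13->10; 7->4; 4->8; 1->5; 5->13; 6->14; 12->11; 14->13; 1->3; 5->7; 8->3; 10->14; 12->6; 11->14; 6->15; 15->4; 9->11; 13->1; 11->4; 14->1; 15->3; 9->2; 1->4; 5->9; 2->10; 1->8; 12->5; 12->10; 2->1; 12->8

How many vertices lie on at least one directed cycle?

8

A vertex is on a directed cycle iff it belongs to a strongly connected component of size ≥ 2 (or has a self-loop).
The vertices on cycles are {1, 2, 5, 9, 10, 11, 13, 14} — 8 in total.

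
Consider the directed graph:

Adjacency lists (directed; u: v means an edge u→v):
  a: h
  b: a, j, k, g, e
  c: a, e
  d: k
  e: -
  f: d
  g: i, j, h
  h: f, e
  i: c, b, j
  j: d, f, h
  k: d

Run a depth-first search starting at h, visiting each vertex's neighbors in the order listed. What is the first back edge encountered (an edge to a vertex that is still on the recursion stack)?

k→d

DFS from h (visiting each vertex's neighbors in the order listed); mark gray on enter, black on exit:
h gray
  f gray
    d gray
      k gray
        k→d: d is gray → back edge
First back edge: k → d.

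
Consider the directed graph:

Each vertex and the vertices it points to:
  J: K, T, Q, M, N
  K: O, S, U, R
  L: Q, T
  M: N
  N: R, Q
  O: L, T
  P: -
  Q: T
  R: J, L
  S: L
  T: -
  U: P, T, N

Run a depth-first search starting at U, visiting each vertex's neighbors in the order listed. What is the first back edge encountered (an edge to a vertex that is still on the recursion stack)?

K->U

DFS from U (visiting each vertex's neighbors in the order listed); mark gray on enter, black on exit:
U gray
  P gray
  P black
  T gray
  T black
  N gray
    R gray
      J gray
        K gray
          O gray
            L gray
              Q gray
                Q→T: T black — skip
              Q black
              L→T: T black — skip
            L black
            O→T: T black — skip
          O black
          S gray
            S→L: L black — skip
          S black
          K→U: U is gray → back edge
First back edge: K → U.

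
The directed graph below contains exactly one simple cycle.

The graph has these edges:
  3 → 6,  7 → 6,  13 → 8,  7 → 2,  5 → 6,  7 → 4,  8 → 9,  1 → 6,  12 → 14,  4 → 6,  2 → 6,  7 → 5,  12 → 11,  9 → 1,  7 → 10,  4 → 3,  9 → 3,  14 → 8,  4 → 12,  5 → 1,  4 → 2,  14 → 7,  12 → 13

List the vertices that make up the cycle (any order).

DFS with gray/black marking from 12:
12 gray
  13 gray
    8 gray
      9 gray
        3 gray
          6 gray
          6 black
        3 black
        1 gray
          1→6: 6 black — skip
        1 black
      9 black
    8 black
  13 black
  11 gray
  11 black
  14 gray
    7 gray
      4 gray
        2 gray
          2→6: 6 black — skip
        2 black
        4→6: 6 black — skip
        4→12: 12 is gray → back edge
Back edge closes the cycle 12 → 14 → 7 → 4 → 12; its vertices are {4, 7, 12, 14}.

4, 7, 12, 14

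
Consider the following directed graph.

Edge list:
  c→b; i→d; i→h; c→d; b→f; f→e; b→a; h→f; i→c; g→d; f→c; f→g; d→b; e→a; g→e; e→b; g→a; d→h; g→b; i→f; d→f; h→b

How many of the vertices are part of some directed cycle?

7

A vertex is on a directed cycle iff it belongs to a strongly connected component of size ≥ 2 (or has a self-loop).
The vertices on cycles are {b, c, d, e, f, g, h} — 7 in total.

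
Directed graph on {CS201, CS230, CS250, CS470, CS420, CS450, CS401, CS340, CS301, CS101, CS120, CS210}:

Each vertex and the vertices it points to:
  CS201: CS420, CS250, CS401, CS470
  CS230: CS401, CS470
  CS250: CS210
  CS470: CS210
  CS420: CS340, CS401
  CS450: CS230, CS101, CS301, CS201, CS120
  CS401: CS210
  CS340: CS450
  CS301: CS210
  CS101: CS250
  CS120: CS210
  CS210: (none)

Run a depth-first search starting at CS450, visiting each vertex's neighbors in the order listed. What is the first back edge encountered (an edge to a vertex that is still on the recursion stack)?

DFS from CS450 (visiting each vertex's neighbors in the order listed); mark gray on enter, black on exit:
CS450 gray
  CS230 gray
    CS401 gray
      CS210 gray
      CS210 black
    CS401 black
    CS470 gray
      CS470→CS210: CS210 black — skip
    CS470 black
  CS230 black
  CS101 gray
    CS250 gray
      CS250→CS210: CS210 black — skip
    CS250 black
  CS101 black
  CS301 gray
    CS301→CS210: CS210 black — skip
  CS301 black
  CS201 gray
    CS420 gray
      CS340 gray
        CS340→CS450: CS450 is gray → back edge
First back edge: CS340 → CS450.

CS340→CS450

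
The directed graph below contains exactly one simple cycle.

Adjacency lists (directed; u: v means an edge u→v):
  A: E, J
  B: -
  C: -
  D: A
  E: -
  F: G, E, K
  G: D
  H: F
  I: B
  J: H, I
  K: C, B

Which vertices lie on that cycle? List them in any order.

DFS with gray/black marking from J:
J gray
  H gray
    F gray
      G gray
        D gray
          A gray
            E gray
            E black
            A→J: J is gray → back edge
Back edge closes the cycle J → H → F → G → D → A → J; its vertices are {A, D, F, G, H, J}.

A, D, F, G, H, J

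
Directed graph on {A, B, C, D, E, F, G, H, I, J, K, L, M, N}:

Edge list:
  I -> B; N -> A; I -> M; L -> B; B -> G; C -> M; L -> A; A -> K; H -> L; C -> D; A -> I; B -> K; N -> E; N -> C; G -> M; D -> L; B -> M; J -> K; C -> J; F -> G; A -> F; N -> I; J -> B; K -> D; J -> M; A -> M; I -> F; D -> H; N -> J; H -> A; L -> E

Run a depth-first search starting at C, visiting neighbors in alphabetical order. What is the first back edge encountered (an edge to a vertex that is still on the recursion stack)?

K->D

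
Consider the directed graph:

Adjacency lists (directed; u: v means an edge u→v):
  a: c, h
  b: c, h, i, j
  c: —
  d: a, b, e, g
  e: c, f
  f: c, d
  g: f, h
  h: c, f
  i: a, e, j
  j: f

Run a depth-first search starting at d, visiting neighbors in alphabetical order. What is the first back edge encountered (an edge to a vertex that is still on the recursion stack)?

f→d

DFS from d (visiting neighbors in alphabetical order); mark gray on enter, black on exit:
d gray
  a gray
    c gray
    c black
    h gray
      h→c: c black — skip
      f gray
        f→c: c black — skip
        f→d: d is gray → back edge
First back edge: f → d.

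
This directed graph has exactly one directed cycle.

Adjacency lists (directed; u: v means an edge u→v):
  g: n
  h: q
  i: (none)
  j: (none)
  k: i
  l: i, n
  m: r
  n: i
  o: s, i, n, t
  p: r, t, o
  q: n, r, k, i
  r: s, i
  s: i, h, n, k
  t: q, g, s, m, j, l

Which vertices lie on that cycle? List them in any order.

h, q, r, s

DFS with gray/black marking from s:
s gray
  i gray
  i black
  h gray
    q gray
      n gray
        n→i: i black — skip
      n black
      r gray
        r→s: s is gray → back edge
Back edge closes the cycle s → h → q → r → s; its vertices are {h, q, r, s}.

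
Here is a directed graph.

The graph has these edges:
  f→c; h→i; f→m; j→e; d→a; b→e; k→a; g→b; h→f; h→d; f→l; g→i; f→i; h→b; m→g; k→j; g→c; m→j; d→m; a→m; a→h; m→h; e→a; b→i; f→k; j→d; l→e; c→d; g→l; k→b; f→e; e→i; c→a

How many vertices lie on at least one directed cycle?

A vertex is on a directed cycle iff it belongs to a strongly connected component of size ≥ 2 (or has a self-loop).
The vertices on cycles are {a, b, c, d, e, f, g, h, j, k, l, m} — 12 in total.

12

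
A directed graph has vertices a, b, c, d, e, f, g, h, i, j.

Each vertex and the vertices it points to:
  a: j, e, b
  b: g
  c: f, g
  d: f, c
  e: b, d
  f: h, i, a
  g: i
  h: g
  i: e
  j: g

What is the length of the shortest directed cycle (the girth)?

4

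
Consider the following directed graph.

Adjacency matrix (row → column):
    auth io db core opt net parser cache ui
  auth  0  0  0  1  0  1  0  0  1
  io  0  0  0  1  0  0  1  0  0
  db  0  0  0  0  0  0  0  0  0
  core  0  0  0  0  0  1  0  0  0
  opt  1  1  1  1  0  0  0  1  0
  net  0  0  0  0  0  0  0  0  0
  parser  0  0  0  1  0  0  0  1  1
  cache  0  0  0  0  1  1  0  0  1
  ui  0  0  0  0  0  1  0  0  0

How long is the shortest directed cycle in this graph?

2

For each vertex v, BFS finds the shortest path from v back to v.
The shortest such closed walk is cache → opt → cache, length 2.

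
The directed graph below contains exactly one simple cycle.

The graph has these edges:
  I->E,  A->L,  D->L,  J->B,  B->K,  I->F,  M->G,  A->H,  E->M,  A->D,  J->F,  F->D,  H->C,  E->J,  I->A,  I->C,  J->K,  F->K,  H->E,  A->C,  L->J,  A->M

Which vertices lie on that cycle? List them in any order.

D, F, J, L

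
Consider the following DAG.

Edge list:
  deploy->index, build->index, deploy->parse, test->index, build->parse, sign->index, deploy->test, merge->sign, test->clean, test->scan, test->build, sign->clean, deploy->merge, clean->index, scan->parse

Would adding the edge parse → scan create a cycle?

Adding parse→scan creates a cycle iff scan can already reach parse.
Path from scan: scan → parse.
So scan → … → parse → scan is a cycle.

Yes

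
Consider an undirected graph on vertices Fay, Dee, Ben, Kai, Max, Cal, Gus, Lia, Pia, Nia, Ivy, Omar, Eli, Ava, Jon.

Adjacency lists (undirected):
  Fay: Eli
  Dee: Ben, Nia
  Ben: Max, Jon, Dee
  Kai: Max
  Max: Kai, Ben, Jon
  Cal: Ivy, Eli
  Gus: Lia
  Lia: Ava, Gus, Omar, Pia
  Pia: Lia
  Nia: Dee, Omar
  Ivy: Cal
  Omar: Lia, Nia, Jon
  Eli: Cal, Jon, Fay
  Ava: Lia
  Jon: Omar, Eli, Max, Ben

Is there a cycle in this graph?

DFS, tracking each vertex's parent; an edge to a visited non-parent vertex closes a cycle.
Start from Eli:
visit Eli (parent –)
  visit Cal (parent Eli)
    visit Ivy (parent Cal)
      Ivy–Cal: parent, skip
    Cal–Eli: parent, skip
  visit Jon (parent Eli)
    visit Omar (parent Jon)
      visit Lia (parent Omar)
        visit Ava (parent Lia)
          Ava–Lia: parent, skip
        visit Gus (parent Lia)
          Gus–Lia: parent, skip
        Lia–Omar: parent, skip
        visit Pia (parent Lia)
          Pia–Lia: parent, skip
      visit Nia (parent Omar)
        visit Dee (parent Nia)
          visit Ben (parent Dee)
            visit Max (parent Ben)
              visit Kai (parent Max)
                Kai–Max: parent, skip
              Max–Ben: parent, skip
              Max–Jon: Jon visited and ≠ parent → cycle
Cycle: Jon – Omar – Nia – Dee – Ben – Max – Jon.

Yes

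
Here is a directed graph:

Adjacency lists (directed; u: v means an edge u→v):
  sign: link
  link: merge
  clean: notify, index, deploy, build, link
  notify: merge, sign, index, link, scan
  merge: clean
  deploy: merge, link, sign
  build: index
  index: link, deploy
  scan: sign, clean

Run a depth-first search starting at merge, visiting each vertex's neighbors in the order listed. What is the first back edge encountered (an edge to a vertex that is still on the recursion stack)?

DFS from merge (visiting each vertex's neighbors in the order listed); mark gray on enter, black on exit:
merge gray
  clean gray
    notify gray
      notify→merge: merge is gray → back edge
First back edge: notify → merge.

notify→merge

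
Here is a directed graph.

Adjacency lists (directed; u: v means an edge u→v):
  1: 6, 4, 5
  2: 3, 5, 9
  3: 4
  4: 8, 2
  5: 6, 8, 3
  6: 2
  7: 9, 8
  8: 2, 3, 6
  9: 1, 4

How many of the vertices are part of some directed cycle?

A vertex is on a directed cycle iff it belongs to a strongly connected component of size ≥ 2 (or has a self-loop).
The vertices on cycles are {1, 2, 3, 4, 5, 6, 8, 9} — 8 in total.

8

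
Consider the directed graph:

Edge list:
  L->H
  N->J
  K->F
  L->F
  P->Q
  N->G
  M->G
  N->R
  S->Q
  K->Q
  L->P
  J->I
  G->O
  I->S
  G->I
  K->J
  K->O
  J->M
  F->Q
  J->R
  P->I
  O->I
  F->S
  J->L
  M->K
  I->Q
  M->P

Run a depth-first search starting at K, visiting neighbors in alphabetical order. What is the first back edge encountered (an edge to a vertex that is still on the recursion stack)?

M->K

DFS from K (visiting neighbors in alphabetical order); mark gray on enter, black on exit:
K gray
  F gray
    Q gray
    Q black
    S gray
      S→Q: Q black — skip
    S black
  F black
  J gray
    I gray
      I→Q: Q black — skip
      I→S: S black — skip
    I black
    L gray
      L→F: F black — skip
      H gray
      H black
      P gray
        P→I: I black — skip
        P→Q: Q black — skip
      P black
    L black
    M gray
      G gray
        G→I: I black — skip
        O gray
          O→I: I black — skip
        O black
      G black
      M→K: K is gray → back edge
First back edge: M → K.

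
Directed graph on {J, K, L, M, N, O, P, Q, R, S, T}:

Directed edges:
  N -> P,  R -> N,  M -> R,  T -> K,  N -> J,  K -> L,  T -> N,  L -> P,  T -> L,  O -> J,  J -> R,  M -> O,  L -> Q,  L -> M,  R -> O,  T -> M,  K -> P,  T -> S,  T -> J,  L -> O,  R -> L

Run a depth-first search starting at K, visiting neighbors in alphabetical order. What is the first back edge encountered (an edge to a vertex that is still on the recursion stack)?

DFS from K (visiting neighbors in alphabetical order); mark gray on enter, black on exit:
K gray
  L gray
    M gray
      O gray
        J gray
          R gray
            R→L: L is gray → back edge
First back edge: R → L.

R→L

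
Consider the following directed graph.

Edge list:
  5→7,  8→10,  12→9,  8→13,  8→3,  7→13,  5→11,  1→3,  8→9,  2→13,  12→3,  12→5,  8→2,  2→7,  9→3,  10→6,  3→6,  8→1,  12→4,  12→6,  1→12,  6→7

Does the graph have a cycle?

No

DFS with white/gray/black marking, starting from 7:
7 gray
  13 gray
  13 black
7 black
1 gray
  3 gray
    6 gray
      6→7: 7 black — skip
    6 black
  3 black
  12 gray
    4 gray
    4 black
    12→6: 6 black — skip
    5 gray
      5→7: 7 black — skip
      11 gray
      11 black
    5 black
    9 gray
      9→3: 3 black — skip
    9 black
    12→3: 3 black — skip
  12 black
1 black
2 gray
  2→7: 7 black — skip
  2→13: 13 black — skip
2 black
8 gray
  8→13: 13 black — skip
  8→9: 9 black — skip
  8→1: 1 black — skip
  10 gray
    10→6: 6 black — skip
  10 black
  8→3: 3 black — skip
  8→2: 2 black — skip
8 black
Every edge goes to a white or black vertex — no back edge, so the graph is acyclic.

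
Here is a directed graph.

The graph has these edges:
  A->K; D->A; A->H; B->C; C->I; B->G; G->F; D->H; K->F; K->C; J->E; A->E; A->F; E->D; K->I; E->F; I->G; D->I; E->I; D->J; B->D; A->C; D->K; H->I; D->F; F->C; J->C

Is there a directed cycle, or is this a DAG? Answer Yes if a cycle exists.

Yes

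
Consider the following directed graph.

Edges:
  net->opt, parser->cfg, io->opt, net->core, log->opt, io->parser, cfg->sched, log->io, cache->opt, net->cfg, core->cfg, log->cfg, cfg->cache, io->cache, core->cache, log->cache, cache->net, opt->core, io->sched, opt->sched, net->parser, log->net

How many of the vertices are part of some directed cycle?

A vertex is on a directed cycle iff it belongs to a strongly connected component of size ≥ 2 (or has a self-loop).
The vertices on cycles are {cfg, net, opt, core, cache, parser} — 6 in total.

6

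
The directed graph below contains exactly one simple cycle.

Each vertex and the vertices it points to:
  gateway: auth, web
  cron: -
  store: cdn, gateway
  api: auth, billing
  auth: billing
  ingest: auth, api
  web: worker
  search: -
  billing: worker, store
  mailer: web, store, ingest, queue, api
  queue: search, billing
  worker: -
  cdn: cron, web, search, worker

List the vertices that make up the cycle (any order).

auth, store, billing, gateway

DFS with gray/black marking from store:
store gray
  cdn gray
    cron gray
    cron black
    web gray
      worker gray
      worker black
    web black
    search gray
    search black
    cdn→worker: worker black — skip
  cdn black
  gateway gray
    auth gray
      billing gray
        billing→worker: worker black — skip
        billing→store: store is gray → back edge
Back edge closes the cycle store → gateway → auth → billing → store; its vertices are {auth, store, billing, gateway}.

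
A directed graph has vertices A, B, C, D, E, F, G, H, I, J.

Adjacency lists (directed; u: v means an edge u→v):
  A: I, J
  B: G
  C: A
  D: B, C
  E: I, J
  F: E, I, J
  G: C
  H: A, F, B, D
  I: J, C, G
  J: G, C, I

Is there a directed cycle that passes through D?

D lies on a cycle iff there is a path from D back to itself.
Exploring from D, it never reaches itself; equivalently, its strongly connected component is a singleton.

No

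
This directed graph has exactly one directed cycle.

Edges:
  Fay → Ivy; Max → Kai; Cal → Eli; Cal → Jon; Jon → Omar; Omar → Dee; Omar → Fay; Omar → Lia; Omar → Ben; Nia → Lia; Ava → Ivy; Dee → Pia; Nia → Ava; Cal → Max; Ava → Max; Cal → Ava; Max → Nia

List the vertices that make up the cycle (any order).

Ava, Max, Nia

DFS with gray/black marking from Ava:
Ava gray
  Ivy gray
  Ivy black
  Max gray
    Kai gray
    Kai black
    Nia gray
      Lia gray
      Lia black
      Nia→Ava: Ava is gray → back edge
Back edge closes the cycle Ava → Max → Nia → Ava; its vertices are {Ava, Max, Nia}.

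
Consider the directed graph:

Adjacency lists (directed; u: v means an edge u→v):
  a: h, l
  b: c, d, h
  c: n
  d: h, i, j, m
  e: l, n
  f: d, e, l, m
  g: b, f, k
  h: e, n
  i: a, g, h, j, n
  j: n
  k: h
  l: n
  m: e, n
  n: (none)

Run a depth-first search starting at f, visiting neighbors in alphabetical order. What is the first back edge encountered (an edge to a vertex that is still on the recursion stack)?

b→d

DFS from f (visiting neighbors in alphabetical order); mark gray on enter, black on exit:
f gray
  d gray
    h gray
      e gray
        l gray
          n gray
          n black
        l black
        e→n: n black — skip
      e black
      h→n: n black — skip
    h black
    i gray
      a gray
        a→h: h black — skip
        a→l: l black — skip
      a black
      g gray
        b gray
          c gray
            c→n: n black — skip
          c black
          b→d: d is gray → back edge
First back edge: b → d.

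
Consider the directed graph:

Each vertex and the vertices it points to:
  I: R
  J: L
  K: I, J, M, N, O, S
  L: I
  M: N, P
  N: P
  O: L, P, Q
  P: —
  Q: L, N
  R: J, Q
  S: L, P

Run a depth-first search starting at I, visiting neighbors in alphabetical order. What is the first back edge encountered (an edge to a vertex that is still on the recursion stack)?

DFS from I (visiting neighbors in alphabetical order); mark gray on enter, black on exit:
I gray
  R gray
    J gray
      L gray
        L→I: I is gray → back edge
First back edge: L → I.

L→I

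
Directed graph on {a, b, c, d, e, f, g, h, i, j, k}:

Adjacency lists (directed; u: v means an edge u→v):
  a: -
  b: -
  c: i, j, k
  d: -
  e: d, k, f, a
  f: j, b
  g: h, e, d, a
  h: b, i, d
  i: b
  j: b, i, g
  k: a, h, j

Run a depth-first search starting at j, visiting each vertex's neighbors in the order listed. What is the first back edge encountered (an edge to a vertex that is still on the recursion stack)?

k→j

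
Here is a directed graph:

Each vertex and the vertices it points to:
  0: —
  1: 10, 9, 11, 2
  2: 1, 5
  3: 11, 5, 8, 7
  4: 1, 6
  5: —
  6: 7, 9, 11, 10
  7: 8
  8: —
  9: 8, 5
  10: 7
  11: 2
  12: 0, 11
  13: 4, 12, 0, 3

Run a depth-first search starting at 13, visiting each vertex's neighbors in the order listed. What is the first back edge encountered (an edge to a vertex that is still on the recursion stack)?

DFS from 13 (visiting each vertex's neighbors in the order listed); mark gray on enter, black on exit:
13 gray
  4 gray
    1 gray
      10 gray
        7 gray
          8 gray
          8 black
        7 black
      10 black
      9 gray
        9→8: 8 black — skip
        5 gray
        5 black
      9 black
      11 gray
        2 gray
          2→1: 1 is gray → back edge
First back edge: 2 → 1.

2→1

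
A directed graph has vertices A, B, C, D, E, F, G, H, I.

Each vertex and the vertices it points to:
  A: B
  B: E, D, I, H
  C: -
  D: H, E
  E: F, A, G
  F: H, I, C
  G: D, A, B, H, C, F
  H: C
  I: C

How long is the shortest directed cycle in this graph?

For each vertex v, BFS finds the shortest path from v back to v.
The shortest such closed walk is G → B → E → G, length 3.

3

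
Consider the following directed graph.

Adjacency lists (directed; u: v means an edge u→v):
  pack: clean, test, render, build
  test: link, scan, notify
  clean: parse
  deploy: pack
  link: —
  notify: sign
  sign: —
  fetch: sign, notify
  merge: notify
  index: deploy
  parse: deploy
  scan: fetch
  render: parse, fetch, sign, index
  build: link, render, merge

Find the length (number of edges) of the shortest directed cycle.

For each vertex v, BFS finds the shortest path from v back to v.
The shortest such closed walk is pack → render → index → deploy → pack, length 4.

4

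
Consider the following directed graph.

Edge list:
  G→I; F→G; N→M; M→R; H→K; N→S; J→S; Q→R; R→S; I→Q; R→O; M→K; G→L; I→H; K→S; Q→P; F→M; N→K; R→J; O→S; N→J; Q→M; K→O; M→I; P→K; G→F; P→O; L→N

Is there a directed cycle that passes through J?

No

J lies on a cycle iff there is a path from J back to itself.
Exploring from J, it never reaches itself; equivalently, its strongly connected component is a singleton.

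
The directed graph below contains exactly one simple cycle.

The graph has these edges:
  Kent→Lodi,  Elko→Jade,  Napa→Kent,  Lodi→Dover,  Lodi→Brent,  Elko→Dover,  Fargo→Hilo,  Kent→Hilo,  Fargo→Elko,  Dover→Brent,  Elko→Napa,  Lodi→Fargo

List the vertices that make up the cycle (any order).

DFS with gray/black marking from Elko:
Elko gray
  Jade gray
  Jade black
  Dover gray
    Brent gray
    Brent black
  Dover black
  Napa gray
    Kent gray
      Hilo gray
      Hilo black
      Lodi gray
        Fargo gray
          Fargo→Hilo: Hilo black — skip
          Fargo→Elko: Elko is gray → back edge
Back edge closes the cycle Elko → Napa → Kent → Lodi → Fargo → Elko; its vertices are {Elko, Kent, Lodi, Napa, Fargo}.

Elko, Kent, Lodi, Napa, Fargo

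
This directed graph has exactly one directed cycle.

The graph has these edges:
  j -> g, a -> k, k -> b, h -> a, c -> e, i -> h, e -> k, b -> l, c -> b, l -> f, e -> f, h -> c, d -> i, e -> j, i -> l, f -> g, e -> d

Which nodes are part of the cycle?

c, d, e, h, i

DFS with gray/black marking from i:
i gray
  l gray
    f gray
      g gray
      g black
    f black
  l black
  h gray
    a gray
      k gray
        b gray
          b→l: l black — skip
        b black
      k black
    a black
    c gray
      e gray
        d gray
          d→i: i is gray → back edge
Back edge closes the cycle i → h → c → e → d → i; its vertices are {c, d, e, h, i}.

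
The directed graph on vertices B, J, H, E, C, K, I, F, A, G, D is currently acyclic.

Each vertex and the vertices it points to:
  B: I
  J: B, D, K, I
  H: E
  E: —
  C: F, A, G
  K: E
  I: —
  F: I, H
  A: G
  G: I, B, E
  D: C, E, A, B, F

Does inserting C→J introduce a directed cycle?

Adding C→J creates a cycle iff J can already reach C.
Path from J: J → D → C.
So J → … → C → J is a cycle.

Yes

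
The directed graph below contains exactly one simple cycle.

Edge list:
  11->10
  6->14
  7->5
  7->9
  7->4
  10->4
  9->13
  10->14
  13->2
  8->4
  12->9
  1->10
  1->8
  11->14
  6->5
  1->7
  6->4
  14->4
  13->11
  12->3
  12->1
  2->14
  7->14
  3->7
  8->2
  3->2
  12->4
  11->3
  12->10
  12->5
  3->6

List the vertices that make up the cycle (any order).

3, 7, 9, 11, 13

DFS with gray/black marking from 9:
9 gray
  13 gray
    11 gray
      10 gray
        4 gray
        4 black
        14 gray
          14→4: 4 black — skip
        14 black
      10 black
      3 gray
        6 gray
          5 gray
          5 black
          6→4: 4 black — skip
          6→14: 14 black — skip
        6 black
        2 gray
          2→14: 14 black — skip
        2 black
        7 gray
          7→9: 9 is gray → back edge
Back edge closes the cycle 9 → 13 → 11 → 3 → 7 → 9; its vertices are {3, 7, 9, 11, 13}.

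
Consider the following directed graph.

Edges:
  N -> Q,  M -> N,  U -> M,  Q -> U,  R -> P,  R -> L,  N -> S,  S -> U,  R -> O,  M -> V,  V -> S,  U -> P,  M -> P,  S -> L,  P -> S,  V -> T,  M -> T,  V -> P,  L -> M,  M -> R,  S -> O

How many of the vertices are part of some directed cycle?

9

A vertex is on a directed cycle iff it belongs to a strongly connected component of size ≥ 2 (or has a self-loop).
The vertices on cycles are {L, M, N, P, Q, R, S, U, V} — 9 in total.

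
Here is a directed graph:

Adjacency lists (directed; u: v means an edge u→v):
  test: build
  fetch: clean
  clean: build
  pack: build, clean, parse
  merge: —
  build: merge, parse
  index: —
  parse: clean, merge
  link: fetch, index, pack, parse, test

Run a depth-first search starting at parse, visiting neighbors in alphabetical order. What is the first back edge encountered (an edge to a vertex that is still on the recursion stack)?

build->parse

DFS from parse (visiting neighbors in alphabetical order); mark gray on enter, black on exit:
parse gray
  clean gray
    build gray
      merge gray
      merge black
      build→parse: parse is gray → back edge
First back edge: build → parse.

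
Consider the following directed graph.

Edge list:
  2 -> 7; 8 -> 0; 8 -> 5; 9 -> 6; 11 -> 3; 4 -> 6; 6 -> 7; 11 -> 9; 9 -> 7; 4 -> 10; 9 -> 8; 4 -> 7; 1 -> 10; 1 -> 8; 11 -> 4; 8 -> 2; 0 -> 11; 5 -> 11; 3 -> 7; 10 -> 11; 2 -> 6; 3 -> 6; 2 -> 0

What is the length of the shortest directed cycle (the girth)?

For each vertex v, BFS finds the shortest path from v back to v.
The shortest such closed walk is 10 → 11 → 4 → 10, length 3.

3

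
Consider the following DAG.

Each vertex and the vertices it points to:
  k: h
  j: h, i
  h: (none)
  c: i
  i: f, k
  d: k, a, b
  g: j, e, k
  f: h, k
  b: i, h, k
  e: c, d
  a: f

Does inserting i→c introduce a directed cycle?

Adding i→c creates a cycle iff c can already reach i.
Path from c: c → i.
So c → … → i → c is a cycle.

Yes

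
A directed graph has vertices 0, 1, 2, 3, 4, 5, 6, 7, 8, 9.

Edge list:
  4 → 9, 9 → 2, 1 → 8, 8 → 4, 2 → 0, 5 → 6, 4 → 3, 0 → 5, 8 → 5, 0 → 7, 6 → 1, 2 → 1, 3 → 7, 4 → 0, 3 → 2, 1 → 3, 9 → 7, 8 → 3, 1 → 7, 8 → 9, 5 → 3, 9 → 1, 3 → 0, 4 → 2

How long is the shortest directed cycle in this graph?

3

For each vertex v, BFS finds the shortest path from v back to v.
The shortest such closed walk is 8 → 9 → 1 → 8, length 3.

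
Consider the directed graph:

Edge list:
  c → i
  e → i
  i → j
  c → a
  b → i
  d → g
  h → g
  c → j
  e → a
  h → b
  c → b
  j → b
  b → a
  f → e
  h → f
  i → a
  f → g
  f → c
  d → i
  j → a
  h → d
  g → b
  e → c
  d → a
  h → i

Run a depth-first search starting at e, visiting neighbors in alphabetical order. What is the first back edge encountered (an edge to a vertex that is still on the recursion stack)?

j->b

DFS from e (visiting neighbors in alphabetical order); mark gray on enter, black on exit:
e gray
  a gray
  a black
  c gray
    c→a: a black — skip
    b gray
      b→a: a black — skip
      i gray
        i→a: a black — skip
        j gray
          j→a: a black — skip
          j→b: b is gray → back edge
First back edge: j → b.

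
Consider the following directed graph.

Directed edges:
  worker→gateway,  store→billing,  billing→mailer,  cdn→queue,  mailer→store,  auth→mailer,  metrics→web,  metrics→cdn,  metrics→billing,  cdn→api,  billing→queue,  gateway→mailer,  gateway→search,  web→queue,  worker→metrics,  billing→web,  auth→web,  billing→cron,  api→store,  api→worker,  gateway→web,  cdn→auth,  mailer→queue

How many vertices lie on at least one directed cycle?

A vertex is on a directed cycle iff it belongs to a strongly connected component of size ≥ 2 (or has a self-loop).
The vertices on cycles are {api, cdn, store, mailer, worker, billing, metrics} — 7 in total.

7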